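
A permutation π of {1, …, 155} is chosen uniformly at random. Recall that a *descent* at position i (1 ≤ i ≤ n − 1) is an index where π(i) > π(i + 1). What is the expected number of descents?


Write X = Σ X_I over i = 1, …, 154, with X_I the indicator of one descent.
There are 154 indicators.
For each fixed i, the pair (π(i), π(i+1)) is a uniformly random ordered pair of distinct values from {1, …, 155}; by symmetry P[π(i) > π(i+1)] = 1/2.
By linearity: E[X] = 154 · (1/2) = (155 − 1) · (1/2) = 77 ≈ 77.0000.

E[X] = 77 = 77.0000.


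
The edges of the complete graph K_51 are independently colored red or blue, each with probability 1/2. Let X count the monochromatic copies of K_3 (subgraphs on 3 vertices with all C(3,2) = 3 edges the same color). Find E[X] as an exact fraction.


Let X = Σ_S X_S over the C(51, 3) = 20825 subsets S of size 3, where X_S = 1 if the K_3 on S is monochromatic.
For a fixed S, the K_3 on S has C(3, 2) = 3 edges. P[all 3 edges red] = (1/2)^3, and likewise for blue, so P[monochromatic] = 2·(1/2)^3 = 2^{1 − 3} = 1/4.
Summing: E[X] = C(51, 3) · 2^{1 − 3} = 20825 · 1/4 = 20825/4.
Numerically: E[X] ≈ 5206.250.

E[X] = C(51,3)·2^(1−C(3,2)) = 20825/4 ≈ 5206.250.


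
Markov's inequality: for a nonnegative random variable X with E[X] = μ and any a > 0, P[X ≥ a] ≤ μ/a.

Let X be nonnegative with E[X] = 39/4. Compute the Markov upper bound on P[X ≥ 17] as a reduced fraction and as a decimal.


μ = E[X] = 39/4, a = 17.
Markov: P[X ≥ 17] ≤ μ/a = (39/4)/17 = 39/68.
Numerically: ≈ 0.574.
(Since a = 17 > μ = 9.750, the bound 39/68 is < 1 and informative.)

P[X ≥ 17] ≤ 39/68 ≈ 0.574.


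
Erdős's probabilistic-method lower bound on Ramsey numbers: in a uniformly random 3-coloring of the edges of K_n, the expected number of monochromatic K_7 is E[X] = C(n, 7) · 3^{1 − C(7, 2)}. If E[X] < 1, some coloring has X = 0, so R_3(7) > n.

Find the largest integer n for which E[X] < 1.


We need C(n, 7) · 3^{1 − 21} < 1, i.e. C(n, 7) < 3^{21 − 1} = 3486784401.
Check values of n near the boundary:
  n = 75: C(75, 7) = 1984829850; 1984829850 < 3486784401? YES
  n = 76: C(76, 7) = 2186189400; 2186189400 < 3486784401? YES
  n = 77: C(77, 7) = 2404808340; 2404808340 < 3486784401? YES
  n = 78: C(78, 7) = 2641902120; 2641902120 < 3486784401? YES
  n = 79: C(79, 7) = 2898753715; 2898753715 < 3486784401? YES
  n = 80: C(80, 7) = 3176716400; 3176716400 < 3486784401? YES
  n = 81: C(81, 7) = 3477216600; 3477216600 < 3486784401? YES
  n = 82: C(82, 7) = 3801756816; 3801756816 < 3486784401? NO
  n = 83: C(83, 7) = 4151918628; 4151918628 < 3486784401? NO
  n = 84: C(84, 7) = 4529365776; 4529365776 < 3486784401? NO
The largest n with C(n, 7) < 3486784401 is n = 81 (where E[X] = 42928600/43046721 ≈ 0.99726). Hence R_3(7) > 81, i.e. R_3(7) ≥ 82.

Largest n = 81; hence R_3(7) > 81.


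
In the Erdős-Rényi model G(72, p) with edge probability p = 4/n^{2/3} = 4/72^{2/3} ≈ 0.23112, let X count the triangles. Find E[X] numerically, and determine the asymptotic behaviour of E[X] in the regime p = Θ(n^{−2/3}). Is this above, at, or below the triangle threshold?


Number of potential triangles: C(72, 3) = 59640.
Each occurs with probability p³ ≈ (0.23112)³ ≈ 1.23456790e-02.
By linearity: E[X] = C(72, 3)·p³ ≈ 59640 · 1.23456790e-02 ≈ 736.296296.
Since α = 2/3 < 1, p = c/n^{2/3} ≫ 1/n is above the triangle threshold p ~ 1/n. Asymptotically E[X] ~ (c³/6)·n^{3(1−α)} = (4³/6)·n^{1} → ∞; triangles are abundant w.h.p.

E[X] ≈ 736.296296; in regime p = Θ(1/n^{2/3}) E[X] diverges (above the triangle threshold p ~ 1/n).


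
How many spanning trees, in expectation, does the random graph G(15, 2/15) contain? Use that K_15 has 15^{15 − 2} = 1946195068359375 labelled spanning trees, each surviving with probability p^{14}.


K_15 has 15^{15 − 2} = 1946195068359375 labelled spanning trees.
For each such spanning tree H, let X_H = 1 if all 14 edges of H are present in G. Then P[X_H = 1] = p^{14} = (2/15)^{14} = 16384/29192926025390625.
Summing the indicators: E[X] = Σ_H E[X_H] = 1946195068359375 · p^{14} = 1946195068359375 · 16384/29192926025390625 = 16384/15.
Numerically: E[X] ≈ 1092.3.

E[X] = 1946195068359375 · (2/15)^{14} = 16384/15 ≈ 1092.3.


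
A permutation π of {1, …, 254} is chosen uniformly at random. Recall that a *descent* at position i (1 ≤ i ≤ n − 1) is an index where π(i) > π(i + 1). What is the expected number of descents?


Write X = Σ X_I over i = 1, …, 253, with X_I the indicator of one descent.
There are 253 indicators.
For each fixed i, the pair (π(i), π(i+1)) is a uniformly random ordered pair of distinct values from {1, …, 254}; by symmetry P[π(i) > π(i+1)] = 1/2.
By linearity: E[X] = 253 · (1/2) = (254 − 1) · (1/2) = 253/2 ≈ 126.500000.

E[X] = 253/2 = 126.500000.


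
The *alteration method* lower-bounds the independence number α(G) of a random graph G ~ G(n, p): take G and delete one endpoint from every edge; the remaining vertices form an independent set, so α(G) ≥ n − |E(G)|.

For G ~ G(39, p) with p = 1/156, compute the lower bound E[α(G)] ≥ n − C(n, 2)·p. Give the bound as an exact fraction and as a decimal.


E[|E(G)|] = C(39, 2)·p = 741 · (1/156) = 19/4.
E[α(G)] ≥ n − E[|E(G)|] = 39 − 19/4 = 137/4.
Numerically: ≈ 34.250000.
(This is only a lower bound; the true E[α(G)] may be larger.)

E[α(G)] ≥ 137/4 ≈ 34.250000.


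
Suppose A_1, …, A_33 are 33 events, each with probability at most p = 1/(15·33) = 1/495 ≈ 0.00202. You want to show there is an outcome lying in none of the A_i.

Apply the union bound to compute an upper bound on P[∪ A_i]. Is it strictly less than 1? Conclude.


Union bound: P[∪_{i=1}^{33} A_i] ≤ Σ_i P[A_i] ≤ 33·p = 33·(1/495) = 1/15.
Numerically: 1/15 ≈ 0.06667.
Is 1/15 < 1? YES.
Since P[∪ A_i] ≤ 1/15 < 1, the complement has P[∩ A_i^c] ≥ 1 − 1/15 = 14/15 > 0, so some outcome avoids every A_i.

33·p = 1/15 ≈ 0.06667; existence CERTIFIED by the union bound.


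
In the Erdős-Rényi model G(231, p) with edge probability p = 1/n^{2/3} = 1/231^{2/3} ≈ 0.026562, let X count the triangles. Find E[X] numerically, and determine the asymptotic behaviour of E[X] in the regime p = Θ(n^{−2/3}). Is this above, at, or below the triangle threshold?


Number of potential triangles: C(231, 3) = 2027795.
Each occurs with probability p³ ≈ (0.026562)³ ≈ 1.8740278e-05.
By linearity: E[X] = C(231, 3)·p³ ≈ 2027795 · 1.8740278e-05 ≈ 38.00144.
Since α = 2/3 < 1, p = c/n^{2/3} ≫ 1/n is above the triangle threshold p ~ 1/n. Asymptotically E[X] ~ (c³/6)·n^{3(1−α)} = (1³/6)·n^{1} → ∞; triangles are abundant w.h.p.

E[X] ≈ 38.00144; in regime p = Θ(1/n^{2/3}) E[X] diverges (above the triangle threshold p ~ 1/n).


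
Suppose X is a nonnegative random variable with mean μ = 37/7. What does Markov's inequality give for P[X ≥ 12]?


μ = E[X] = 37/7, a = 12.
Markov: P[X ≥ 12] ≤ μ/a = (37/7)/12 = 37/84.
Numerically: ≈ 0.4405.
(Since a = 12 > μ = 5.2857, the bound 37/84 is < 1 and informative.)

P[X ≥ 12] ≤ 37/84 ≈ 0.4405.


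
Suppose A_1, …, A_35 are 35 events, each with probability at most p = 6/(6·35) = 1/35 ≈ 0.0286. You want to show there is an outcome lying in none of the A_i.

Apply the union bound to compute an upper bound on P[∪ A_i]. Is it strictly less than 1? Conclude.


Union bound: P[∪_{i=1}^{35} A_i] ≤ Σ_i P[A_i] ≤ 35·p = 35·(1/35) = 1.
Numerically: 1 ≈ 1.0000.
Is 1 < 1? NO.
Since the bound 1 is ≥ 1, the union bound is uninformative here; it does NOT by itself certify existence.

35·p = 1 ≈ 1.0000; existence NOT certified by the union bound.


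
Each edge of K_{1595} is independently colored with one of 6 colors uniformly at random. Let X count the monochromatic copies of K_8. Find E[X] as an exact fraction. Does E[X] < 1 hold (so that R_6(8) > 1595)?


E[X] = C(1595, 8) · 6^{1 − 28} = 1020772636343363633895 · 6^{−27} = 1020772636343363633895/1023490369077469249536.
As a reduced fraction: E[X] = 113419181815929292655/113721152119718805504 ≈ 0.9973.
Is E[X] < 1? YES.
Since E[X] < 1, there exists a 6-coloring of K_{1595} with no monochromatic K_8; hence R_6(8) > 1595.

E[X] = 113419181815929292655/113721152119718805504 ≈ 0.9973; E[X] < 1, so R_6(8) > 1595.


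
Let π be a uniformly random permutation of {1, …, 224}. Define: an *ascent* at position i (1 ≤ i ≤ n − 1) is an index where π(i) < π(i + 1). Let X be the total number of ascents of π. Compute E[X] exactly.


Write X = Σ X_I over i = 1, …, 223, with X_I the indicator of one ascent.
There are 223 indicators.
For each fixed i, the pair (π(i), π(i+1)) is a uniformly random ordered pair of distinct values from {1, …, 224}; by symmetry P[π(i) < π(i+1)] = 1/2.
By linearity: E[X] = 223 · (1/2) = (224 − 1) · (1/2) = 223/2 ≈ 111.500000.

E[X] = 223/2 = 111.500000.


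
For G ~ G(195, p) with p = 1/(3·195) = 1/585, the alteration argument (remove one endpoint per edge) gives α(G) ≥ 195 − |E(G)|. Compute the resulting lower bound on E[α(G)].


E[|E(G)|] = C(195, 2)·p = 18915 · (1/585) = 97/3.
E[α(G)] ≥ n − E[|E(G)|] = 195 − 97/3 = 488/3.
Numerically: ≈ 162.66667.
(This is only a lower bound; the true E[α(G)] may be larger.)

E[α(G)] ≥ 488/3 ≈ 162.66667.


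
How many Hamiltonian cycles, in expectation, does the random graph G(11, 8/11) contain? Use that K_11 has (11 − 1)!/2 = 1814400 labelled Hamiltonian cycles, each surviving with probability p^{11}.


K_11 has (11 − 1)!/2 = 1814400 labelled Hamiltonian cycles.
For each such Hamiltonian cycle H, let X_H = 1 if all 11 edges of H are present in G. Then P[X_H = 1] = p^{11} = (8/11)^{11} = 8589934592/285311670611.
Summing the indicators: E[X] = Σ_H E[X_H] = 1814400 · p^{11} = 1814400 · 8589934592/285311670611 = 15585577323724800/285311670611.
Numerically: E[X] ≈ 54626.5.

E[X] = 1814400 · (8/11)^{11} = 15585577323724800/285311670611 ≈ 54626.5.


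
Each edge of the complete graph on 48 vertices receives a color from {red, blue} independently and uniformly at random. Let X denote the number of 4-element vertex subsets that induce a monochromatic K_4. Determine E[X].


Let X = Σ_S X_S over the C(48, 4) = 194580 subsets S of size 4, where X_S = 1 if the K_4 on S is monochromatic.
For a fixed S, the K_4 on S has C(4, 2) = 6 edges. P[all 6 edges red] = (1/2)^6, and likewise for blue, so P[monochromatic] = 2·(1/2)^6 = 2^{1 − 6} = 1/32.
By linearity of expectation: E[X] = C(48, 4) · 2^{1 − 6} = 194580 · 1/32 = 48645/8.
Numerically: E[X] ≈ 6080.625.

E[X] = C(48,4)·2^(1−C(4,2)) = 48645/8 ≈ 6080.625.


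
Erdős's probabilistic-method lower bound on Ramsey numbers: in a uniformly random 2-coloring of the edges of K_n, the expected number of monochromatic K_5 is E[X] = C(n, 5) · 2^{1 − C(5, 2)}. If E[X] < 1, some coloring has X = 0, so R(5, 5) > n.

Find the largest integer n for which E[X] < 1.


We need C(n, 5) · 2^{1 − 10} < 1, i.e. C(n, 5) < 2^{10 − 1} = 512.
Check values of n near the boundary:
  n = 7: C(7, 5) = 21; 21 < 512? YES
  n = 8: C(8, 5) = 56; 56 < 512? YES
  n = 9: C(9, 5) = 126; 126 < 512? YES
  n = 10: C(10, 5) = 252; 252 < 512? YES
  n = 11: C(11, 5) = 462; 462 < 512? YES
  n = 12: C(12, 5) = 792; 792 < 512? NO
The largest n with C(n, 5) < 512 is n = 11 (where E[X] = 231/256 ≈ 0.90234). Hence R(5, 5) > 11, i.e. R(5, 5) ≥ 12.

Largest n = 11; hence R(5, 5) > 11.


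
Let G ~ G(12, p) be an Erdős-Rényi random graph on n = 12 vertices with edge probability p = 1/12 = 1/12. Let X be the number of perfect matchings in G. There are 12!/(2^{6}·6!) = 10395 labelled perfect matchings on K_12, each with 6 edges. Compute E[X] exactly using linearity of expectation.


K_12 has 12!/(2^{6}·6!) = 10395 labelled perfect matchings.
For each such perfect matching H, let X_H = 1 if all 6 edges of H are present in G. Then P[X_H = 1] = p^{6} = (1/12)^{6} = 1/2985984.
Summing the indicators: E[X] = Σ_H E[X_H] = 10395 · p^{6} = 10395 · 1/2985984 = 385/110592.
Numerically: E[X] ≈ 0.00348126.

E[X] = 10395 · (1/12)^{6} = 385/110592 ≈ 0.00348126.


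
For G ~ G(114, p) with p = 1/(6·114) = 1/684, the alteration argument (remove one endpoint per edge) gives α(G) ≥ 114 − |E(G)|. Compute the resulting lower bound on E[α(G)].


E[|E(G)|] = C(114, 2)·p = 6441 · (1/684) = 113/12.
E[α(G)] ≥ n − E[|E(G)|] = 114 − 113/12 = 1255/12.
Numerically: ≈ 104.583.
(This is only a lower bound; the true E[α(G)] may be larger.)

E[α(G)] ≥ 1255/12 ≈ 104.583.


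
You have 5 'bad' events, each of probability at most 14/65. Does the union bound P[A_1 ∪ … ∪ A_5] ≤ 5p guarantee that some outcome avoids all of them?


Union bound: P[∪_{i=1}^{5} A_i] ≤ Σ_i P[A_i] ≤ 5·p = 5·(14/65) = 14/13.
Numerically: 14/13 ≈ 1.077.
Is 14/13 < 1? NO.
Since the bound 14/13 is ≥ 1, the union bound is uninformative here; it does NOT by itself certify existence.

5·p = 14/13 ≈ 1.077; existence NOT certified by the union bound.


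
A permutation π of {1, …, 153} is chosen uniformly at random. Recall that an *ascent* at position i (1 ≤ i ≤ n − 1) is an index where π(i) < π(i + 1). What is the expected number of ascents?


Write X = Σ X_I over i = 1, …, 152, with X_I the indicator of one ascent.
There are 152 indicators.
For each fixed i, the pair (π(i), π(i+1)) is a uniformly random ordered pair of distinct values from {1, …, 153}; by symmetry P[π(i) < π(i+1)] = 1/2.
By linearity: E[X] = 152 · (1/2) = (153 − 1) · (1/2) = 76 ≈ 76.0000.

E[X] = 76 = 76.0000.


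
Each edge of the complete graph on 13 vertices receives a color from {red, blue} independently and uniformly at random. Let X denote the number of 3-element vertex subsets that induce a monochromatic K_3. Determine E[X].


Let X = Σ_S X_S over the C(13, 3) = 286 subsets S of size 3, where X_S = 1 if the K_3 on S is monochromatic.
For a fixed S, the K_3 on S has C(3, 2) = 3 edges. P[all 3 edges red] = (1/2)^3, and likewise for blue, so P[monochromatic] = 2·(1/2)^3 = 2^{1 − 3} = 1/4.
By linearity of expectation: E[X] = C(13, 3) · 2^{1 − 3} = 286 · 1/4 = 143/2.
Numerically: E[X] ≈ 71.50000.

E[X] = C(13,3)·2^(1−C(3,2)) = 143/2 ≈ 71.50000.


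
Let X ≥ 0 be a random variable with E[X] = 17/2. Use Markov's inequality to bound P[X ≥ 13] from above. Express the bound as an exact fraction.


μ = E[X] = 17/2, a = 13.
Markov: P[X ≥ 13] ≤ μ/a = (17/2)/13 = 17/26.
Numerically: ≈ 0.654.
(Since a = 13 > μ = 8.500, the bound 17/26 is < 1 and informative.)

P[X ≥ 13] ≤ 17/26 ≈ 0.654.


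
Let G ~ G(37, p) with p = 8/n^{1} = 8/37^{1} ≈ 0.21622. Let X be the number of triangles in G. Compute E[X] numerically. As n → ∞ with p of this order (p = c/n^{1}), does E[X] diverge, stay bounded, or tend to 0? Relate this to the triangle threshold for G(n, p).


Number of potential triangles: C(37, 3) = 7770.
Each occurs with probability p³ ≈ (0.21622)³ ≈ 1.0107990e-02.
By linearity: E[X] = C(37, 3)·p³ ≈ 7770 · 1.0107990e-02 ≈ 78.53908.
Here α = 1, so p = 8/n is exactly at the triangle threshold p ~ 1/n. Asymptotically E[X] → c³/6 = 8³/6 = 256/3 ≈ 85.33333, a bounded constant. In this regime the triangle count is asymptotically Poisson(c³/6).

E[X] ≈ 78.53908; in regime p = Θ(1/n^{1}) E[X] stays bounded (at the triangle threshold p ~ 1/n).


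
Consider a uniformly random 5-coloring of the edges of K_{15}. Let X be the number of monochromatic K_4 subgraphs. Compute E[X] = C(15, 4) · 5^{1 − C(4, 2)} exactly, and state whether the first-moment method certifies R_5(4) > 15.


E[X] = C(15, 4) · 5^{1 − 6} = 1365 · 5^{−5} = 1365/3125.
As a reduced fraction: E[X] = 273/625 ≈ 0.43680.
Is E[X] < 1? YES.
Since E[X] < 1, there exists a 5-coloring of K_{15} with no monochromatic K_4; hence R_5(4) > 15.

E[X] = 273/625 ≈ 0.43680; E[X] < 1, so R_5(4) > 15.


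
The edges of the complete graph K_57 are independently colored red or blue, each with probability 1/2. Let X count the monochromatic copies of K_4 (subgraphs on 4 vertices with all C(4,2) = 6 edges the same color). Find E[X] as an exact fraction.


Let X = Σ_S X_S over the C(57, 4) = 395010 subsets S of size 4, where X_S = 1 if the K_4 on S is monochromatic.
For a fixed S, the K_4 on S has C(4, 2) = 6 edges. P[all 6 edges red] = (1/2)^6, and likewise for blue, so P[monochromatic] = 2·(1/2)^6 = 2^{1 − 6} = 1/32.
By linearity: E[X] = C(57, 4) · 2^{1 − 6} = 395010 · 1/32 = 197505/16.
Numerically: E[X] ≈ 12344.062.

E[X] = C(57,4)·2^(1−C(4,2)) = 197505/16 ≈ 12344.062.


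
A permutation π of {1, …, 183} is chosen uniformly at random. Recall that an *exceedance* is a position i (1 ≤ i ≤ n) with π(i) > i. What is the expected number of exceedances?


Write X = Σ_{i=1}^{183} X_i, where X_i = 1_{π(i) > i}.
For each fixed i, π(i) is uniform over {1, …, 183} (marginal of a uniform permutation), so P[π(i) > i] = (n − i)/n. Summing: Σ_{i=1}^{183} (n − i)/n = (0 + 1 + … + 182)/183 = 183(183 − 1)/(2·183) = (183 − 1)/2.
Hence E[X] = Σ_{i=1}^{183} (183 − i)/183 = 91 ≈ 91.000000.

E[X] = 91 = 91.000000.


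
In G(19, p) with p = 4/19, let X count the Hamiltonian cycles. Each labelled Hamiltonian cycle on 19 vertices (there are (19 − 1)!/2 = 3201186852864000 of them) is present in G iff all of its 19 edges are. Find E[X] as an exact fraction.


K_19 has (19 − 1)!/2 = 3201186852864000 labelled Hamiltonian cycles.
For each such Hamiltonian cycle H, let X_H = 1 if all 19 edges of H are present in G. Then P[X_H = 1] = p^{19} = (4/19)^{19} = 274877906944/1978419655660313589123979.
By linearity: E[X] = Σ_H E[X_H] = 3201186852864000 · p^{19} = 3201186852864000 · 274877906944/1978419655660313589123979 = 879935541851906811887616000/1978419655660313589123979.
Numerically: E[X] ≈ 444.77.

E[X] = 3201186852864000 · (4/19)^{19} = 879935541851906811887616000/1978419655660313589123979 ≈ 444.77.


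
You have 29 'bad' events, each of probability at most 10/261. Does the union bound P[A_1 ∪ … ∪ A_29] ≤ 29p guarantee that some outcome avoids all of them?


Union bound: P[∪_{i=1}^{29} A_i] ≤ Σ_i P[A_i] ≤ 29·p = 29·(10/261) = 10/9.
Numerically: 10/9 ≈ 1.111111.
Is 10/9 < 1? NO.
Since the bound 10/9 is ≥ 1, the union bound is uninformative here; it does NOT by itself certify existence.

29·p = 10/9 ≈ 1.111111; existence NOT certified by the union bound.


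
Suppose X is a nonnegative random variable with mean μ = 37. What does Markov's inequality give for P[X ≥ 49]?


μ = E[X] = 37, a = 49.
Markov: P[X ≥ 49] ≤ μ/a = (37)/49 = 37/49.
Numerically: ≈ 0.755.
(Since a = 49 > μ = 37.000, the bound 37/49 is < 1 and informative.)

P[X ≥ 49] ≤ 37/49 ≈ 0.755.


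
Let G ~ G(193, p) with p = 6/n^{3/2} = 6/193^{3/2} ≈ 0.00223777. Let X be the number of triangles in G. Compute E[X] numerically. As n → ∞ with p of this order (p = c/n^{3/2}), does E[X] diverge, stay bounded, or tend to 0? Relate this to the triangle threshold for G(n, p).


Number of potential triangles: C(193, 3) = 1179616.
Each occurs with probability p³ ≈ (0.00223777)³ ≈ 1.12058772e-08.
By linearity: E[X] = C(193, 3)·p³ ≈ 1179616 · 1.12058772e-08 ≈ 0.013219.
Since α = 3/2 > 1, p = c/n^{3/2} = o(1/n) is below the triangle threshold p ~ 1/n. Asymptotically E[X] ~ (c³/6)·n^{3(1−α)} = (6³/6)·n^{-1.5} → 0, so by Markov's inequality G has no triangles w.h.p.

E[X] ≈ 0.013219; in regime p = Θ(1/n^{3/2}) E[X] tends to 0 (below the triangle threshold p ~ 1/n).


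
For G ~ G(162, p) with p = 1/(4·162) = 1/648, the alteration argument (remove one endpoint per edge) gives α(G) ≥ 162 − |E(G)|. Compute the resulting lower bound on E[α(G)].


E[|E(G)|] = C(162, 2)·p = 13041 · (1/648) = 161/8.
E[α(G)] ≥ n − E[|E(G)|] = 162 − 161/8 = 1135/8.
Numerically: ≈ 141.87500.
(This is only a lower bound; the true E[α(G)] may be larger.)

E[α(G)] ≥ 1135/8 ≈ 141.87500.


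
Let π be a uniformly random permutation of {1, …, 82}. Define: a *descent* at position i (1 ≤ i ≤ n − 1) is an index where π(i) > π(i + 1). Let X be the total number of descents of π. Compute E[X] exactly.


Write X = Σ X_I over i = 1, …, 81, with X_I the indicator of one descent.
There are 81 indicators.
For each fixed i, the pair (π(i), π(i+1)) is a uniformly random ordered pair of distinct values from {1, …, 82}; by symmetry P[π(i) > π(i+1)] = 1/2.
By linearity: E[X] = 81 · (1/2) = (82 − 1) · (1/2) = 81/2 ≈ 40.50000.

E[X] = 81/2 = 40.50000.


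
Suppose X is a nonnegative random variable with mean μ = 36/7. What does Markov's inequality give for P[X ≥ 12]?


μ = E[X] = 36/7, a = 12.
Markov: P[X ≥ 12] ≤ μ/a = (36/7)/12 = 3/7.
Numerically: ≈ 0.428571.
(Since a = 12 > μ = 5.142857, the bound 3/7 is < 1 and informative.)

P[X ≥ 12] ≤ 3/7 ≈ 0.428571.


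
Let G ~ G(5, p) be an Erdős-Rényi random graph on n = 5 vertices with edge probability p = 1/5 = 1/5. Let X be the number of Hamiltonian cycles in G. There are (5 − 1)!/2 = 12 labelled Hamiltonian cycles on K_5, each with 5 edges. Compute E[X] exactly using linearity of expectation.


K_5 has (5 − 1)!/2 = 12 labelled Hamiltonian cycles.
For each such Hamiltonian cycle H, let X_H = 1 if all 5 edges of H are present in G. Then P[X_H = 1] = p^{5} = (1/5)^{5} = 1/3125.
By linearity of expectation: E[X] = Σ_H E[X_H] = 12 · p^{5} = 12 · 1/3125 = 12/3125.
Numerically: E[X] ≈ 0.00384.

E[X] = 12 · (1/5)^{5} = 12/3125 ≈ 0.00384.


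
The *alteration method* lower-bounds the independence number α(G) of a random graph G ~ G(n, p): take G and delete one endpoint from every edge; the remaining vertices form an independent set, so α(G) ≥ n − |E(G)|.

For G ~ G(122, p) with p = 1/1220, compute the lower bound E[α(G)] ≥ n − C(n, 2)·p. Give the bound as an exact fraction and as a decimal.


E[|E(G)|] = C(122, 2)·p = 7381 · (1/1220) = 121/20.
E[α(G)] ≥ n − E[|E(G)|] = 122 − 121/20 = 2319/20.
Numerically: ≈ 115.95000.
(This is only a lower bound; the true E[α(G)] may be larger.)

E[α(G)] ≥ 2319/20 ≈ 115.95000.


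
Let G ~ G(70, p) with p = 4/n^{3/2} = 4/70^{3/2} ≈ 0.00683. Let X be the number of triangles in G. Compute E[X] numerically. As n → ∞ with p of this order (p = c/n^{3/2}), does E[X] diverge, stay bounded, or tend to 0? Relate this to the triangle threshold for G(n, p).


Number of potential triangles: C(70, 3) = 54740.
Each occurs with probability p³ ≈ (0.00683)³ ≈ 3.185949e-07.
By linearity: E[X] = C(70, 3)·p³ ≈ 54740 · 3.185949e-07 ≈ 0.0174.
Since α = 3/2 > 1, p = c/n^{3/2} = o(1/n) is below the triangle threshold p ~ 1/n. Asymptotically E[X] ~ (c³/6)·n^{3(1−α)} = (4³/6)·n^{-1.5} → 0, so by Markov's inequality G has no triangles w.h.p.

E[X] ≈ 0.0174; in regime p = Θ(1/n^{3/2}) E[X] tends to 0 (below the triangle threshold p ~ 1/n).


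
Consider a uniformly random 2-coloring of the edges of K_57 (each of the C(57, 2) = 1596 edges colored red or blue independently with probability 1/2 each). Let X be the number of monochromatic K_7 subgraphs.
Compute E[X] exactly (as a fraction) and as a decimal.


Let X = Σ_S X_S over the C(57, 7) = 264385836 subsets S of size 7, where X_S = 1 if the K_7 on S is monochromatic.
For a fixed S, the K_7 on S has C(7, 2) = 21 edges. P[all 21 edges red] = (1/2)^21, and likewise for blue, so P[monochromatic] = 2·(1/2)^21 = 2^{1 − 21} = 1/1048576.
Summing: E[X] = C(57, 7) · 2^{1 − 21} = 264385836 · 1/1048576 = 66096459/262144.
Numerically: E[X] ≈ 252.1380.

E[X] = C(57,7)·2^(1−C(7,2)) = 66096459/262144 ≈ 252.1380.


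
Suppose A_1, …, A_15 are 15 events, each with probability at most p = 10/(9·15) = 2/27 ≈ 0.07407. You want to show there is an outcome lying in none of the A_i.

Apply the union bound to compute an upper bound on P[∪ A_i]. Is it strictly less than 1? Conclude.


Union bound: P[∪_{i=1}^{15} A_i] ≤ Σ_i P[A_i] ≤ 15·p = 15·(2/27) = 10/9.
Numerically: 10/9 ≈ 1.11111.
Is 10/9 < 1? NO.
Since the bound 10/9 is ≥ 1, the union bound is uninformative here; it does NOT by itself certify existence.

15·p = 10/9 ≈ 1.11111; existence NOT certified by the union bound.


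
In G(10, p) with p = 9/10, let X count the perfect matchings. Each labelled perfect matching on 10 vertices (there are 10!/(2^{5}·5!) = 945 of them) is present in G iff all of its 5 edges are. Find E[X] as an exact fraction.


K_10 has 10!/(2^{5}·5!) = 945 labelled perfect matchings.
For each such perfect matching H, let X_H = 1 if all 5 edges of H are present in G. Then P[X_H = 1] = p^{5} = (9/10)^{5} = 59049/100000.
By linearity of expectation: E[X] = Σ_H E[X_H] = 945 · p^{5} = 945 · 59049/100000 = 11160261/20000.
Numerically: E[X] ≈ 558.

E[X] = 945 · (9/10)^{5} = 11160261/20000 ≈ 558.


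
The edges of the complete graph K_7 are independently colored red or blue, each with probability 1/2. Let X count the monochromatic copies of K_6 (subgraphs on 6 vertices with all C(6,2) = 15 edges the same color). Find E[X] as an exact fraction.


Let X = Σ_S X_S over the C(7, 6) = 7 subsets S of size 6, where X_S = 1 if the K_6 on S is monochromatic.
For a fixed S, the K_6 on S has C(6, 2) = 15 edges. P[all 15 edges red] = (1/2)^15, and likewise for blue, so P[monochromatic] = 2·(1/2)^15 = 2^{1 − 15} = 1/16384.
By linearity of expectation: E[X] = C(7, 6) · 2^{1 − 15} = 7 · 1/16384 = 7/16384.
Numerically: E[X] ≈ 0.00043.

E[X] = C(7,6)·2^(1−C(6,2)) = 7/16384 ≈ 0.00043.


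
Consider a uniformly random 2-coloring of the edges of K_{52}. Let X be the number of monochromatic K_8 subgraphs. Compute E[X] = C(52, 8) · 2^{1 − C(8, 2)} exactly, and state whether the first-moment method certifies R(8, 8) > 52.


E[X] = C(52, 8) · 2^{1 − 28} = 752538150 · 2^{−27} = 752538150/134217728.
As a reduced fraction: E[X] = 376269075/67108864 ≈ 5.6068.
Is E[X] < 1? NO.
Since E[X] ≥ 1, the first-moment bound is inconclusive at n = 52; it does NOT by itself certify R(8, 8) > 52.

E[X] = 376269075/67108864 ≈ 5.6068; E[X] ≥ 1; first-moment method inconclusive here.


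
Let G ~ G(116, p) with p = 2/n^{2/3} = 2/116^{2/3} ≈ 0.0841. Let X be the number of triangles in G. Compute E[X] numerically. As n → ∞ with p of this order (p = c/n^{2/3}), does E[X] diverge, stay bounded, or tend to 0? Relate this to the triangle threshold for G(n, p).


Number of potential triangles: C(116, 3) = 253460.
Each occurs with probability p³ ≈ (0.0841)³ ≈ 5.94530e-04.
By linearity: E[X] = C(116, 3)·p³ ≈ 253460 · 5.94530e-04 ≈ 150.690.
Since α = 2/3 < 1, p = c/n^{2/3} ≫ 1/n is above the triangle threshold p ~ 1/n. Asymptotically E[X] ~ (c³/6)·n^{3(1−α)} = (2³/6)·n^{1} → ∞; triangles are abundant w.h.p.

E[X] ≈ 150.690; in regime p = Θ(1/n^{2/3}) E[X] diverges (above the triangle threshold p ~ 1/n).


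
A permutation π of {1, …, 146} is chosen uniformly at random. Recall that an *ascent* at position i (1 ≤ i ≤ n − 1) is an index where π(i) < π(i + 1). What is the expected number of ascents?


Write X = Σ X_I over i = 1, …, 145, with X_I the indicator of one ascent.
There are 145 indicators.
For each fixed i, the pair (π(i), π(i+1)) is a uniformly random ordered pair of distinct values from {1, …, 146}; by symmetry P[π(i) < π(i+1)] = 1/2.
By linearity: E[X] = 145 · (1/2) = (146 − 1) · (1/2) = 145/2 ≈ 72.500.

E[X] = 145/2 = 72.500.


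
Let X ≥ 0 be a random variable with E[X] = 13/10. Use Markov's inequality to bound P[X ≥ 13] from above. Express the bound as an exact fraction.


μ = E[X] = 13/10, a = 13.
Markov: P[X ≥ 13] ≤ μ/a = (13/10)/13 = 1/10.
Numerically: ≈ 0.100000.
(Since a = 13 > μ = 1.300000, the bound 1/10 is < 1 and informative.)

P[X ≥ 13] ≤ 1/10 ≈ 0.100000.


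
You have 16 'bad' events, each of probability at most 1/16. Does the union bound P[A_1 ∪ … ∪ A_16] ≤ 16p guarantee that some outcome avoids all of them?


Union bound: P[∪_{i=1}^{16} A_i] ≤ Σ_i P[A_i] ≤ 16·p = 16·(1/16) = 1.
Numerically: 1 ≈ 1.00000.
Is 1 < 1? NO.
Since the bound 1 is ≥ 1, the union bound is uninformative here; it does NOT by itself certify existence.

16·p = 1 ≈ 1.00000; existence NOT certified by the union bound.


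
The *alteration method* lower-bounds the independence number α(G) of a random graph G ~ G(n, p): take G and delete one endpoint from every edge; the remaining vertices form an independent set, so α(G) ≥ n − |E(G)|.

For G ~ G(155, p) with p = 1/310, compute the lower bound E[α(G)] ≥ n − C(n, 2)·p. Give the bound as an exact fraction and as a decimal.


E[|E(G)|] = C(155, 2)·p = 11935 · (1/310) = 77/2.
E[α(G)] ≥ n − E[|E(G)|] = 155 − 77/2 = 233/2.
Numerically: ≈ 116.500000.
(This is only a lower bound; the true E[α(G)] may be larger.)

E[α(G)] ≥ 233/2 ≈ 116.500000.


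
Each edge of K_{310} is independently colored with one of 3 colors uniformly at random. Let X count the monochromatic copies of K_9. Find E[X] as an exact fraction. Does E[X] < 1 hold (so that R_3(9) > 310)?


E[X] = C(310, 9) · 3^{1 − 36} = 64802334749614660 · 3^{−35} = 64802334749614660/50031545098999707.
As a reduced fraction: E[X] = 64802334749614660/50031545098999707 ≈ 1.295230.
Is E[X] < 1? NO.
Since E[X] ≥ 1, the first-moment bound is inconclusive at n = 310; it does NOT by itself certify R_3(9) > 310.

E[X] = 64802334749614660/50031545098999707 ≈ 1.295230; E[X] ≥ 1; first-moment method inconclusive here.


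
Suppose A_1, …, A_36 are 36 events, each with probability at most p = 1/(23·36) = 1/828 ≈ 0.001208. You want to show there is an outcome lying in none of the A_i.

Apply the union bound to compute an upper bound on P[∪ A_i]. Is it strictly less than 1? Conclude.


Union bound: P[∪_{i=1}^{36} A_i] ≤ Σ_i P[A_i] ≤ 36·p = 36·(1/828) = 1/23.
Numerically: 1/23 ≈ 0.043478.
Is 1/23 < 1? YES.
Since P[∪ A_i] ≤ 1/23 < 1, the complement has P[∩ A_i^c] ≥ 1 − 1/23 = 22/23 > 0, so some outcome avoids every A_i.

36·p = 1/23 ≈ 0.043478; existence CERTIFIED by the union bound.


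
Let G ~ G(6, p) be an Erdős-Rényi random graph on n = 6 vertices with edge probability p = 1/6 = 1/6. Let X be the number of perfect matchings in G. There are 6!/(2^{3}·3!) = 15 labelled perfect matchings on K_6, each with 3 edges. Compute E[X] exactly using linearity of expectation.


K_6 has 6!/(2^{3}·3!) = 15 labelled perfect matchings.
For each such perfect matching H, let X_H = 1 if all 3 edges of H are present in G. Then P[X_H = 1] = p^{3} = (1/6)^{3} = 1/216.
By linearity of expectation: E[X] = Σ_H E[X_H] = 15 · p^{3} = 15 · 1/216 = 5/72.
Numerically: E[X] ≈ 0.06944.

E[X] = 15 · (1/6)^{3} = 5/72 ≈ 0.06944.


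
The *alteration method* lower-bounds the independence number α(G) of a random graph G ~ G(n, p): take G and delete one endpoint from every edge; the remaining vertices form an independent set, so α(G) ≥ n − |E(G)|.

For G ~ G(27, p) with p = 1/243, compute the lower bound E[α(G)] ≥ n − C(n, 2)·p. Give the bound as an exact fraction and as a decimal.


E[|E(G)|] = C(27, 2)·p = 351 · (1/243) = 13/9.
E[α(G)] ≥ n − E[|E(G)|] = 27 − 13/9 = 230/9.
Numerically: ≈ 25.556.
(This is only a lower bound; the true E[α(G)] may be larger.)

E[α(G)] ≥ 230/9 ≈ 25.556.


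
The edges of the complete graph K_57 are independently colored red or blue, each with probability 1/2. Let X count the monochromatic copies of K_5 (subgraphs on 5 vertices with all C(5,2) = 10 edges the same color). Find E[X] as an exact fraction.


Let X = Σ_S X_S over the C(57, 5) = 4187106 subsets S of size 5, where X_S = 1 if the K_5 on S is monochromatic.
For a fixed S, the K_5 on S has C(5, 2) = 10 edges. P[all 10 edges red] = (1/2)^10, and likewise for blue, so P[monochromatic] = 2·(1/2)^10 = 2^{1 − 10} = 1/512.
By linearity: E[X] = C(57, 5) · 2^{1 − 10} = 4187106 · 1/512 = 2093553/256.
Numerically: E[X] ≈ 8177.941.

E[X] = C(57,5)·2^(1−C(5,2)) = 2093553/256 ≈ 8177.941.


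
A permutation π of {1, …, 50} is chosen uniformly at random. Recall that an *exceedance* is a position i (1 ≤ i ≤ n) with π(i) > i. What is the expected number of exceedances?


Write X = Σ_{i=1}^{50} X_i, where X_i = 1_{π(i) > i}.
For each fixed i, π(i) is uniform over {1, …, 50} (marginal of a uniform permutation), so P[π(i) > i] = (n − i)/n. Summing: Σ_{i=1}^{50} (n − i)/n = (0 + 1 + … + 49)/50 = 50(50 − 1)/(2·50) = (50 − 1)/2.
Hence E[X] = Σ_{i=1}^{50} (50 − i)/50 = 49/2 ≈ 24.500.

E[X] = 49/2 = 24.500.


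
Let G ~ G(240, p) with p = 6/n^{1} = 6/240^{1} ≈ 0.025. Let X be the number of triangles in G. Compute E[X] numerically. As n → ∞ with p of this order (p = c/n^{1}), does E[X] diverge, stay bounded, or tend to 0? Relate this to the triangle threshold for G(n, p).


Number of potential triangles: C(240, 3) = 2275280.
Each occurs with probability p³ ≈ (0.025)³ ≈ 1.56250000e-05.
By linearity: E[X] = C(240, 3)·p³ ≈ 2275280 · 1.56250000e-05 ≈ 35.551250.
Here α = 1, so p = 6/n is exactly at the triangle threshold p ~ 1/n. Asymptotically E[X] → c³/6 = 6³/6 = 36 ≈ 36.000000, a bounded constant. In this regime the triangle count is asymptotically Poisson(c³/6).

E[X] ≈ 35.551250; in regime p = Θ(1/n^{1}) E[X] stays bounded (at the triangle threshold p ~ 1/n).


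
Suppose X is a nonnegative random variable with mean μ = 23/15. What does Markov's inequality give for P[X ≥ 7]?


μ = E[X] = 23/15, a = 7.
Markov: P[X ≥ 7] ≤ μ/a = (23/15)/7 = 23/105.
Numerically: ≈ 0.219048.
(Since a = 7 > μ = 1.533333, the bound 23/105 is < 1 and informative.)

P[X ≥ 7] ≤ 23/105 ≈ 0.219048.


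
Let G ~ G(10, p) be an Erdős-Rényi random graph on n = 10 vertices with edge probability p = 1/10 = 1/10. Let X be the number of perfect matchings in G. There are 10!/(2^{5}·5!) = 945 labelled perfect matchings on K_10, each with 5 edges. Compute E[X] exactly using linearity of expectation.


K_10 has 10!/(2^{5}·5!) = 945 labelled perfect matchings.
For each such perfect matching H, let X_H = 1 if all 5 edges of H are present in G. Then P[X_H = 1] = p^{5} = (1/10)^{5} = 1/100000.
By linearity of expectation: E[X] = Σ_H E[X_H] = 945 · p^{5} = 945 · 1/100000 = 189/20000.
Numerically: E[X] ≈ 0.00945.

E[X] = 945 · (1/10)^{5} = 189/20000 ≈ 0.00945.


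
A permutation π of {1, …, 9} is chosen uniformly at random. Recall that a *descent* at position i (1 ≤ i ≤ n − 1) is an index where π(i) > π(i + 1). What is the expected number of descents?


Write X = Σ X_I over i = 1, …, 8, with X_I the indicator of one descent.
There are 8 indicators.
For each fixed i, the pair (π(i), π(i+1)) is a uniformly random ordered pair of distinct values from {1, …, 9}; by symmetry P[π(i) > π(i+1)] = 1/2.
By linearity: E[X] = 8 · (1/2) = (9 − 1) · (1/2) = 4 ≈ 4.000000.

E[X] = 4 = 4.000000.


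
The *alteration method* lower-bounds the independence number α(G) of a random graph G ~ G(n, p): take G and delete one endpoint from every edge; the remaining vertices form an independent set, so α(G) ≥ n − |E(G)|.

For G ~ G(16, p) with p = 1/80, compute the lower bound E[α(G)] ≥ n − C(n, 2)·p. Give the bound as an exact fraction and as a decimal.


E[|E(G)|] = C(16, 2)·p = 120 · (1/80) = 3/2.
E[α(G)] ≥ n − E[|E(G)|] = 16 − 3/2 = 29/2.
Numerically: ≈ 14.5000.
(This is only a lower bound; the true E[α(G)] may be larger.)

E[α(G)] ≥ 29/2 ≈ 14.5000.


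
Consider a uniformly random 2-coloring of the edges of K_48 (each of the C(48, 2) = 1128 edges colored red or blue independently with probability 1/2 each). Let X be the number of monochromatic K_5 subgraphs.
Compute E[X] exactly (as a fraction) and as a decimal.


Let X = Σ_S X_S over the C(48, 5) = 1712304 subsets S of size 5, where X_S = 1 if the K_5 on S is monochromatic.
For a fixed S, the K_5 on S has C(5, 2) = 10 edges. P[all 10 edges red] = (1/2)^10, and likewise for blue, so P[monochromatic] = 2·(1/2)^10 = 2^{1 − 10} = 1/512.
By linearity: E[X] = C(48, 5) · 2^{1 − 10} = 1712304 · 1/512 = 107019/32.
Numerically: E[X] ≈ 3344.343750.

E[X] = C(48,5)·2^(1−C(5,2)) = 107019/32 ≈ 3344.343750.


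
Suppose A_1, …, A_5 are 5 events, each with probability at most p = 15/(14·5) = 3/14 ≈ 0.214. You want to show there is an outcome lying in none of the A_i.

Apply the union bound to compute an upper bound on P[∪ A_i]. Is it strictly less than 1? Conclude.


Union bound: P[∪_{i=1}^{5} A_i] ≤ Σ_i P[A_i] ≤ 5·p = 5·(3/14) = 15/14.
Numerically: 15/14 ≈ 1.071.
Is 15/14 < 1? NO.
Since the bound 15/14 is ≥ 1, the union bound is uninformative here; it does NOT by itself certify existence.

5·p = 15/14 ≈ 1.071; existence NOT certified by the union bound.


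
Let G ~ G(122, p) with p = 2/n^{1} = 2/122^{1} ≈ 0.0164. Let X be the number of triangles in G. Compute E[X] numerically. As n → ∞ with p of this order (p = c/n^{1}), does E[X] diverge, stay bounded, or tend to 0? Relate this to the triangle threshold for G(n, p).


Number of potential triangles: C(122, 3) = 295240.
Each occurs with probability p³ ≈ (0.0164)³ ≈ 4.40566e-06.
By linearity: E[X] = C(122, 3)·p³ ≈ 295240 · 4.40566e-06 ≈ 1.301.
Here α = 1, so p = 2/n is exactly at the triangle threshold p ~ 1/n. Asymptotically E[X] → c³/6 = 2³/6 = 4/3 ≈ 1.333, a bounded constant. In this regime the triangle count is asymptotically Poisson(c³/6).

E[X] ≈ 1.301; in regime p = Θ(1/n^{1}) E[X] stays bounded (at the triangle threshold p ~ 1/n).


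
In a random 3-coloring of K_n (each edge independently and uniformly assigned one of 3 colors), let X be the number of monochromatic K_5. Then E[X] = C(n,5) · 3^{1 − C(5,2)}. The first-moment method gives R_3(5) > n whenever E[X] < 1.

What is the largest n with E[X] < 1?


We need C(n, 5) · 3^{1 − 10} < 1, i.e. C(n, 5) < 3^{10 − 1} = 19683.
Check values of n near the boundary:
  n = 19: C(19, 5) = 11628; 11628 < 19683? YES
  n = 20: C(20, 5) = 15504; 15504 < 19683? YES
  n = 21: C(21, 5) = 20349; 20349 < 19683? NO
  n = 22: C(22, 5) = 26334; 26334 < 19683? NO
The largest n with C(n, 5) < 19683 is n = 20 (where E[X] = 5168/6561 ≈ 0.787685). Hence R_3(5) > 20, i.e. R_3(5) ≥ 21.

Largest n = 20; hence R_3(5) > 20.


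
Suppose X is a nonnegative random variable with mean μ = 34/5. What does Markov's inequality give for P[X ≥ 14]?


μ = E[X] = 34/5, a = 14.
Markov: P[X ≥ 14] ≤ μ/a = (34/5)/14 = 17/35.
Numerically: ≈ 0.485714.
(Since a = 14 > μ = 6.800000, the bound 17/35 is < 1 and informative.)

P[X ≥ 14] ≤ 17/35 ≈ 0.485714.


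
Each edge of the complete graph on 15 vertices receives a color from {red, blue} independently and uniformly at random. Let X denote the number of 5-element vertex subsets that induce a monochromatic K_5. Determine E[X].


Let X = Σ_S X_S over the C(15, 5) = 3003 subsets S of size 5, where X_S = 1 if the K_5 on S is monochromatic.
For a fixed S, the K_5 on S has C(5, 2) = 10 edges. P[all 10 edges red] = (1/2)^10, and likewise for blue, so P[monochromatic] = 2·(1/2)^10 = 2^{1 − 10} = 1/512.
By linearity of expectation: E[X] = C(15, 5) · 2^{1 − 10} = 3003 · 1/512 = 3003/512.
Numerically: E[X] ≈ 5.865.

E[X] = C(15,5)·2^(1−C(5,2)) = 3003/512 ≈ 5.865.


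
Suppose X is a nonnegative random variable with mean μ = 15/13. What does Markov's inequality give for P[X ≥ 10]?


μ = E[X] = 15/13, a = 10.
Markov: P[X ≥ 10] ≤ μ/a = (15/13)/10 = 3/26.
Numerically: ≈ 0.1154.
(Since a = 10 > μ = 1.1538, the bound 3/26 is < 1 and informative.)

P[X ≥ 10] ≤ 3/26 ≈ 0.1154.


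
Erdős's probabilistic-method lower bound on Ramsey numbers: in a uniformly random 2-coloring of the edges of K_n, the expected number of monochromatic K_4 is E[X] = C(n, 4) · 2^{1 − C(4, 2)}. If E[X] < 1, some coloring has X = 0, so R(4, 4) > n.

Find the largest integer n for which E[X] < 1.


We need C(n, 4) · 2^{1 − 6} < 1, i.e. C(n, 4) < 2^{6 − 1} = 32.
Check values of n near the boundary:
  n = 5: C(5, 4) = 5; 5 < 32? YES
  n = 6: C(6, 4) = 15; 15 < 32? YES
  n = 7: C(7, 4) = 35; 35 < 32? NO
  n = 8: C(8, 4) = 70; 70 < 32? NO
The largest n with C(n, 4) < 32 is n = 6 (where E[X] = 15/32 ≈ 0.46875). Hence R(4, 4) > 6, i.e. R(4, 4) ≥ 7.

Largest n = 6; hence R(4, 4) > 6.
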